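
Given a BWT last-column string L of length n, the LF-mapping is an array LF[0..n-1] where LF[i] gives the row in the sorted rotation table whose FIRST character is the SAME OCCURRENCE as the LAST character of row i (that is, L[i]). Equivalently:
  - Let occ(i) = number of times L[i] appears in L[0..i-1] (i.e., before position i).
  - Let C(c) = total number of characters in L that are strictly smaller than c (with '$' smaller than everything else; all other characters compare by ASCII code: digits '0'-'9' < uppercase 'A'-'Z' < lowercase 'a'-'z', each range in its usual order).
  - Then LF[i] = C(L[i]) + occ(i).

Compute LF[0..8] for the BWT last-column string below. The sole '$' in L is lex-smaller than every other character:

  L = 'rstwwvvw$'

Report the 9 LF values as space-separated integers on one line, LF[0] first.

Answer: 1 2 3 6 7 4 5 8 0

Derivation:
Char counts: '$':1, 'r':1, 's':1, 't':1, 'v':2, 'w':3
C (first-col start): C('$')=0, C('r')=1, C('s')=2, C('t')=3, C('v')=4, C('w')=6
L[0]='r': occ=0, LF[0]=C('r')+0=1+0=1
L[1]='s': occ=0, LF[1]=C('s')+0=2+0=2
L[2]='t': occ=0, LF[2]=C('t')+0=3+0=3
L[3]='w': occ=0, LF[3]=C('w')+0=6+0=6
L[4]='w': occ=1, LF[4]=C('w')+1=6+1=7
L[5]='v': occ=0, LF[5]=C('v')+0=4+0=4
L[6]='v': occ=1, LF[6]=C('v')+1=4+1=5
L[7]='w': occ=2, LF[7]=C('w')+2=6+2=8
L[8]='$': occ=0, LF[8]=C('$')+0=0+0=0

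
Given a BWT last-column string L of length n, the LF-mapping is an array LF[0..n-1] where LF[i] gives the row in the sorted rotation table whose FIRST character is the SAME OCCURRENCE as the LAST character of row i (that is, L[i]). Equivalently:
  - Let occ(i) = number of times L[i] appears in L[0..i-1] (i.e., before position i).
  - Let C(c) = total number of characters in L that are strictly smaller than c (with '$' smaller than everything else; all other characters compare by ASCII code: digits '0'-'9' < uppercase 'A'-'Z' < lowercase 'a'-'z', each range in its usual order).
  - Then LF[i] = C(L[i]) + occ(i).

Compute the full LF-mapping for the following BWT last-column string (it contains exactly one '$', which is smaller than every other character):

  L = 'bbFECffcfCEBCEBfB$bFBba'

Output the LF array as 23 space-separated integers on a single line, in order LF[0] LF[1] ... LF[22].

Char counts: '$':1, 'B':4, 'C':3, 'E':3, 'F':2, 'a':1, 'b':4, 'c':1, 'f':4
C (first-col start): C('$')=0, C('B')=1, C('C')=5, C('E')=8, C('F')=11, C('a')=13, C('b')=14, C('c')=18, C('f')=19
L[0]='b': occ=0, LF[0]=C('b')+0=14+0=14
L[1]='b': occ=1, LF[1]=C('b')+1=14+1=15
L[2]='F': occ=0, LF[2]=C('F')+0=11+0=11
L[3]='E': occ=0, LF[3]=C('E')+0=8+0=8
L[4]='C': occ=0, LF[4]=C('C')+0=5+0=5
L[5]='f': occ=0, LF[5]=C('f')+0=19+0=19
L[6]='f': occ=1, LF[6]=C('f')+1=19+1=20
L[7]='c': occ=0, LF[7]=C('c')+0=18+0=18
L[8]='f': occ=2, LF[8]=C('f')+2=19+2=21
L[9]='C': occ=1, LF[9]=C('C')+1=5+1=6
L[10]='E': occ=1, LF[10]=C('E')+1=8+1=9
L[11]='B': occ=0, LF[11]=C('B')+0=1+0=1
L[12]='C': occ=2, LF[12]=C('C')+2=5+2=7
L[13]='E': occ=2, LF[13]=C('E')+2=8+2=10
L[14]='B': occ=1, LF[14]=C('B')+1=1+1=2
L[15]='f': occ=3, LF[15]=C('f')+3=19+3=22
L[16]='B': occ=2, LF[16]=C('B')+2=1+2=3
L[17]='$': occ=0, LF[17]=C('$')+0=0+0=0
L[18]='b': occ=2, LF[18]=C('b')+2=14+2=16
L[19]='F': occ=1, LF[19]=C('F')+1=11+1=12
L[20]='B': occ=3, LF[20]=C('B')+3=1+3=4
L[21]='b': occ=3, LF[21]=C('b')+3=14+3=17
L[22]='a': occ=0, LF[22]=C('a')+0=13+0=13

Answer: 14 15 11 8 5 19 20 18 21 6 9 1 7 10 2 22 3 0 16 12 4 17 13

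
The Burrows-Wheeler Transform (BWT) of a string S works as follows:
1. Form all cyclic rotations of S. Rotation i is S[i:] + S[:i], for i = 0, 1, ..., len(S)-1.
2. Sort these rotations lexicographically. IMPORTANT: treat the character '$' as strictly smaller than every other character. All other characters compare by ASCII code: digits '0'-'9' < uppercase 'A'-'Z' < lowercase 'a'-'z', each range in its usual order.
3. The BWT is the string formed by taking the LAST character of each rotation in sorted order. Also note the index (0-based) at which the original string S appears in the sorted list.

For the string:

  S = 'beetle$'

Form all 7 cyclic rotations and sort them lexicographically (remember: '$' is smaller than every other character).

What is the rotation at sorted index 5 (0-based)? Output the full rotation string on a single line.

All 7 rotations (rotation i = S[i:]+S[:i]):
  rot[0] = beetle$
  rot[1] = eetle$b
  rot[2] = etle$be
  rot[3] = tle$bee
  rot[4] = le$beet
  rot[5] = e$beetl
  rot[6] = $beetle
Sorted (with $ < everything):
  sorted[0] = $beetle
  sorted[1] = beetle$
  sorted[2] = e$beetl
  sorted[3] = eetle$b
  sorted[4] = etle$be
  sorted[5] = le$beet
  sorted[6] = tle$bee
sorted[5] = le$beet

Answer: le$beet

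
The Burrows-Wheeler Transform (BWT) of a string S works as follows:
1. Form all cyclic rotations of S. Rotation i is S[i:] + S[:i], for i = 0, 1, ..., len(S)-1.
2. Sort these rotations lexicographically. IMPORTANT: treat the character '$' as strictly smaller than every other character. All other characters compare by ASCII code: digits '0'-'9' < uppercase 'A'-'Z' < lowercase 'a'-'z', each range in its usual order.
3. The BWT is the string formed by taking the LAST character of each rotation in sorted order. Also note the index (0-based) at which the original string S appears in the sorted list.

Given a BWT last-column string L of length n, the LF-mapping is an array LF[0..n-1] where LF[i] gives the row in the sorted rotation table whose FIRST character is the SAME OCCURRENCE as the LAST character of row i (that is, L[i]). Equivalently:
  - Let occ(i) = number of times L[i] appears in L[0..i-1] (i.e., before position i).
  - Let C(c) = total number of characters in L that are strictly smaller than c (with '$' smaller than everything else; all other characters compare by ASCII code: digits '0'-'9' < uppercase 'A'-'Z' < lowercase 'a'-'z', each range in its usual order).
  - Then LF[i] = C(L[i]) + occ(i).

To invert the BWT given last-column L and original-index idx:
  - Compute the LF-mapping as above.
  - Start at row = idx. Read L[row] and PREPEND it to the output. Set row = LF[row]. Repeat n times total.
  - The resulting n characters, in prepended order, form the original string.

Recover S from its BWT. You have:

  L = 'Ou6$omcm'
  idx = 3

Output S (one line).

LF mapping: 2 7 1 0 6 4 3 5
Walk LF starting at row 3, prepending L[row]:
  step 1: row=3, L[3]='$', prepend. Next row=LF[3]=0
  step 2: row=0, L[0]='O', prepend. Next row=LF[0]=2
  step 3: row=2, L[2]='6', prepend. Next row=LF[2]=1
  step 4: row=1, L[1]='u', prepend. Next row=LF[1]=7
  step 5: row=7, L[7]='m', prepend. Next row=LF[7]=5
  step 6: row=5, L[5]='m', prepend. Next row=LF[5]=4
  step 7: row=4, L[4]='o', prepend. Next row=LF[4]=6
  step 8: row=6, L[6]='c', prepend. Next row=LF[6]=3
Reversed output: commu6O$

Answer: commu6O$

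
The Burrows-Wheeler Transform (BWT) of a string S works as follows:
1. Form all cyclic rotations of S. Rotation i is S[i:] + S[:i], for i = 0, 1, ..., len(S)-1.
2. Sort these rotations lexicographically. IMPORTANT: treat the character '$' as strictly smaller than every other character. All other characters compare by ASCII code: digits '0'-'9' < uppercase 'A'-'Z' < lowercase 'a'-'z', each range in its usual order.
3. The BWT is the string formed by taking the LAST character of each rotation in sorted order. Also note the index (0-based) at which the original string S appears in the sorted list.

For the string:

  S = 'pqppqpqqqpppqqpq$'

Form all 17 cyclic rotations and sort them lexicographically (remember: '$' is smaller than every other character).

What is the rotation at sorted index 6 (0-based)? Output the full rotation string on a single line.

All 17 rotations (rotation i = S[i:]+S[:i]):
  rot[0] = pqppqpqqqpppqqpq$
  rot[1] = qppqpqqqpppqqpq$p
  rot[2] = ppqpqqqpppqqpq$pq
  rot[3] = pqpqqqpppqqpq$pqp
  rot[4] = qpqqqpppqqpq$pqpp
  rot[5] = pqqqpppqqpq$pqppq
  rot[6] = qqqpppqqpq$pqppqp
  rot[7] = qqpppqqpq$pqppqpq
  rot[8] = qpppqqpq$pqppqpqq
  rot[9] = pppqqpq$pqppqpqqq
  rot[10] = ppqqpq$pqppqpqqqp
  rot[11] = pqqpq$pqppqpqqqpp
  rot[12] = qqpq$pqppqpqqqppp
  rot[13] = qpq$pqppqpqqqpppq
  rot[14] = pq$pqppqpqqqpppqq
  rot[15] = q$pqppqpqqqpppqqp
  rot[16] = $pqppqpqqqpppqqpq
Sorted (with $ < everything):
  sorted[0] = $pqppqpqqqpppqqpq
  sorted[1] = pppqqpq$pqppqpqqq
  sorted[2] = ppqpqqqpppqqpq$pq
  sorted[3] = ppqqpq$pqppqpqqqp
  sorted[4] = pq$pqppqpqqqpppqq
  sorted[5] = pqppqpqqqpppqqpq$
  sorted[6] = pqpqqqpppqqpq$pqp
  sorted[7] = pqqpq$pqppqpqqqpp
  sorted[8] = pqqqpppqqpq$pqppq
  sorted[9] = q$pqppqpqqqpppqqp
  sorted[10] = qpppqqpq$pqppqpqq
  sorted[11] = qppqpqqqpppqqpq$p
  sorted[12] = qpq$pqppqpqqqpppq
  sorted[13] = qpqqqpppqqpq$pqpp
  sorted[14] = qqpppqqpq$pqppqpq
  sorted[15] = qqpq$pqppqpqqqppp
  sorted[16] = qqqpppqqpq$pqppqp
sorted[6] = pqpqqqpppqqpq$pqp

Answer: pqpqqqpppqqpq$pqp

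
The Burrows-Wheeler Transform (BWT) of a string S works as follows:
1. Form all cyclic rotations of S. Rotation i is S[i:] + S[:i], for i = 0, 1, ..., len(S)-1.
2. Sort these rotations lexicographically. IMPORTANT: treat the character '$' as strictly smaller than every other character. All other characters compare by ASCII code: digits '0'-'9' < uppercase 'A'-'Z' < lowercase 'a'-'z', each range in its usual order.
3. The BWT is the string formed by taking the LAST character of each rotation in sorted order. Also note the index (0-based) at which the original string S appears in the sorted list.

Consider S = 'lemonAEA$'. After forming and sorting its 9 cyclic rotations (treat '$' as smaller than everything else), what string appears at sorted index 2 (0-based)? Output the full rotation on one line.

Answer: AEA$lemon

Derivation:
All 9 rotations (rotation i = S[i:]+S[:i]):
  rot[0] = lemonAEA$
  rot[1] = emonAEA$l
  rot[2] = monAEA$le
  rot[3] = onAEA$lem
  rot[4] = nAEA$lemo
  rot[5] = AEA$lemon
  rot[6] = EA$lemonA
  rot[7] = A$lemonAE
  rot[8] = $lemonAEA
Sorted (with $ < everything):
  sorted[0] = $lemonAEA
  sorted[1] = A$lemonAE
  sorted[2] = AEA$lemon
  sorted[3] = EA$lemonA
  sorted[4] = emonAEA$l
  sorted[5] = lemonAEA$
  sorted[6] = monAEA$le
  sorted[7] = nAEA$lemo
  sorted[8] = onAEA$lem
sorted[2] = AEA$lemon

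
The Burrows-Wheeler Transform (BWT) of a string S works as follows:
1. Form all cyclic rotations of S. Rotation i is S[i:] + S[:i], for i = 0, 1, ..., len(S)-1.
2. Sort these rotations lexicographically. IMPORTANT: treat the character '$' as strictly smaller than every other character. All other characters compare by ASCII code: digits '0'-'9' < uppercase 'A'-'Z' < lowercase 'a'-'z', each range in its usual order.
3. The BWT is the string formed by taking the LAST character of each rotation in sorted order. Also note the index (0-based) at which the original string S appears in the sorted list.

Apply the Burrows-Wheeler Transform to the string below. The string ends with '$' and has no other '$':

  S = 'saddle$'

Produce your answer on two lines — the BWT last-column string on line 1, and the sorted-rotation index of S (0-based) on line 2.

All 7 rotations (rotation i = S[i:]+S[:i]):
  rot[0] = saddle$
  rot[1] = addle$s
  rot[2] = ddle$sa
  rot[3] = dle$sad
  rot[4] = le$sadd
  rot[5] = e$saddl
  rot[6] = $saddle
Sorted (with $ < everything):
  sorted[0] = $saddle  (last char: 'e')
  sorted[1] = addle$s  (last char: 's')
  sorted[2] = ddle$sa  (last char: 'a')
  sorted[3] = dle$sad  (last char: 'd')
  sorted[4] = e$saddl  (last char: 'l')
  sorted[5] = le$sadd  (last char: 'd')
  sorted[6] = saddle$  (last char: '$')
Last column: esadld$
Original string S is at sorted index 6

Answer: esadld$
6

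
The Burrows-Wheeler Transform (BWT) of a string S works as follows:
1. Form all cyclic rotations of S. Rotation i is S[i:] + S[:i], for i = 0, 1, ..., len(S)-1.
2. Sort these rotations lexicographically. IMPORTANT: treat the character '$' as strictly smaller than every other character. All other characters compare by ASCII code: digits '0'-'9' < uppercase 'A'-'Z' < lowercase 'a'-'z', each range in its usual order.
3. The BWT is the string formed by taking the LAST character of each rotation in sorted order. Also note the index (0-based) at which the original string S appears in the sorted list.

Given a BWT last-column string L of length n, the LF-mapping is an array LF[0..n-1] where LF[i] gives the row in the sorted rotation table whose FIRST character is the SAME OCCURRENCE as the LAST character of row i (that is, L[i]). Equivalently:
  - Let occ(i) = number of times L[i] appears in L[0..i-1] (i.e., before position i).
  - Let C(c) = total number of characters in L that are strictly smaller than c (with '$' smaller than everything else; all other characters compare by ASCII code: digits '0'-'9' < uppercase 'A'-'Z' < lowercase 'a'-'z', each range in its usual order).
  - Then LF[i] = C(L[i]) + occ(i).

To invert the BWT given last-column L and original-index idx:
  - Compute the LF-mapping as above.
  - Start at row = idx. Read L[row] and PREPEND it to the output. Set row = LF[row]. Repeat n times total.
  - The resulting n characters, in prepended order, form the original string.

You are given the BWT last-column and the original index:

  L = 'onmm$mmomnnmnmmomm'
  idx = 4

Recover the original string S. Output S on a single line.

Answer: mmnmmmmmnnmomnmoo$

Derivation:
LF mapping: 15 11 1 2 0 3 4 16 5 12 13 6 14 7 8 17 9 10
Walk LF starting at row 4, prepending L[row]:
  step 1: row=4, L[4]='$', prepend. Next row=LF[4]=0
  step 2: row=0, L[0]='o', prepend. Next row=LF[0]=15
  step 3: row=15, L[15]='o', prepend. Next row=LF[15]=17
  step 4: row=17, L[17]='m', prepend. Next row=LF[17]=10
  step 5: row=10, L[10]='n', prepend. Next row=LF[10]=13
  step 6: row=13, L[13]='m', prepend. Next row=LF[13]=7
  step 7: row=7, L[7]='o', prepend. Next row=LF[7]=16
  step 8: row=16, L[16]='m', prepend. Next row=LF[16]=9
  step 9: row=9, L[9]='n', prepend. Next row=LF[9]=12
  step 10: row=12, L[12]='n', prepend. Next row=LF[12]=14
  step 11: row=14, L[14]='m', prepend. Next row=LF[14]=8
  step 12: row=8, L[8]='m', prepend. Next row=LF[8]=5
  step 13: row=5, L[5]='m', prepend. Next row=LF[5]=3
  step 14: row=3, L[3]='m', prepend. Next row=LF[3]=2
  step 15: row=2, L[2]='m', prepend. Next row=LF[2]=1
  step 16: row=1, L[1]='n', prepend. Next row=LF[1]=11
  step 17: row=11, L[11]='m', prepend. Next row=LF[11]=6
  step 18: row=6, L[6]='m', prepend. Next row=LF[6]=4
Reversed output: mmnmmmmmnnmomnmoo$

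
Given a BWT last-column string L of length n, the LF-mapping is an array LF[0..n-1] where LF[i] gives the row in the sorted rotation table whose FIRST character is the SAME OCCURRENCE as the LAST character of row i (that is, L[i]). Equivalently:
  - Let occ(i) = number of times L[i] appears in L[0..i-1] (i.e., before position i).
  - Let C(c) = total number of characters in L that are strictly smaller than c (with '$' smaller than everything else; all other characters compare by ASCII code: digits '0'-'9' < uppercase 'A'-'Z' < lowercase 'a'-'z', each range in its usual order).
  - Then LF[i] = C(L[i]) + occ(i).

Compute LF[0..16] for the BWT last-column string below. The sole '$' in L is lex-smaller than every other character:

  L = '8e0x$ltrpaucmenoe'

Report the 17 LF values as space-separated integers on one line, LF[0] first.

Answer: 2 5 1 16 0 8 14 13 12 3 15 4 9 6 10 11 7

Derivation:
Char counts: '$':1, '0':1, '8':1, 'a':1, 'c':1, 'e':3, 'l':1, 'm':1, 'n':1, 'o':1, 'p':1, 'r':1, 't':1, 'u':1, 'x':1
C (first-col start): C('$')=0, C('0')=1, C('8')=2, C('a')=3, C('c')=4, C('e')=5, C('l')=8, C('m')=9, C('n')=10, C('o')=11, C('p')=12, C('r')=13, C('t')=14, C('u')=15, C('x')=16
L[0]='8': occ=0, LF[0]=C('8')+0=2+0=2
L[1]='e': occ=0, LF[1]=C('e')+0=5+0=5
L[2]='0': occ=0, LF[2]=C('0')+0=1+0=1
L[3]='x': occ=0, LF[3]=C('x')+0=16+0=16
L[4]='$': occ=0, LF[4]=C('$')+0=0+0=0
L[5]='l': occ=0, LF[5]=C('l')+0=8+0=8
L[6]='t': occ=0, LF[6]=C('t')+0=14+0=14
L[7]='r': occ=0, LF[7]=C('r')+0=13+0=13
L[8]='p': occ=0, LF[8]=C('p')+0=12+0=12
L[9]='a': occ=0, LF[9]=C('a')+0=3+0=3
L[10]='u': occ=0, LF[10]=C('u')+0=15+0=15
L[11]='c': occ=0, LF[11]=C('c')+0=4+0=4
L[12]='m': occ=0, LF[12]=C('m')+0=9+0=9
L[13]='e': occ=1, LF[13]=C('e')+1=5+1=6
L[14]='n': occ=0, LF[14]=C('n')+0=10+0=10
L[15]='o': occ=0, LF[15]=C('o')+0=11+0=11
L[16]='e': occ=2, LF[16]=C('e')+2=5+2=7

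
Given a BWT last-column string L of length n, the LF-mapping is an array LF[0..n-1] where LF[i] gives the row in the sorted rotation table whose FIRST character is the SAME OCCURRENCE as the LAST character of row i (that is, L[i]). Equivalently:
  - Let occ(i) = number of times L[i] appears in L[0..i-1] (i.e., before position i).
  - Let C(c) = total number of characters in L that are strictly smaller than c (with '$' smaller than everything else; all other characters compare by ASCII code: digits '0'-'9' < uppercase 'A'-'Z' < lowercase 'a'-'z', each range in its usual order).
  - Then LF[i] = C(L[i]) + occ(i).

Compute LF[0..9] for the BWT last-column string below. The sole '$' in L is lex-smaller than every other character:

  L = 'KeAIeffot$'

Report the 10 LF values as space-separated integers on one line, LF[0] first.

Answer: 3 4 1 2 5 6 7 8 9 0

Derivation:
Char counts: '$':1, 'A':1, 'I':1, 'K':1, 'e':2, 'f':2, 'o':1, 't':1
C (first-col start): C('$')=0, C('A')=1, C('I')=2, C('K')=3, C('e')=4, C('f')=6, C('o')=8, C('t')=9
L[0]='K': occ=0, LF[0]=C('K')+0=3+0=3
L[1]='e': occ=0, LF[1]=C('e')+0=4+0=4
L[2]='A': occ=0, LF[2]=C('A')+0=1+0=1
L[3]='I': occ=0, LF[3]=C('I')+0=2+0=2
L[4]='e': occ=1, LF[4]=C('e')+1=4+1=5
L[5]='f': occ=0, LF[5]=C('f')+0=6+0=6
L[6]='f': occ=1, LF[6]=C('f')+1=6+1=7
L[7]='o': occ=0, LF[7]=C('o')+0=8+0=8
L[8]='t': occ=0, LF[8]=C('t')+0=9+0=9
L[9]='$': occ=0, LF[9]=C('$')+0=0+0=0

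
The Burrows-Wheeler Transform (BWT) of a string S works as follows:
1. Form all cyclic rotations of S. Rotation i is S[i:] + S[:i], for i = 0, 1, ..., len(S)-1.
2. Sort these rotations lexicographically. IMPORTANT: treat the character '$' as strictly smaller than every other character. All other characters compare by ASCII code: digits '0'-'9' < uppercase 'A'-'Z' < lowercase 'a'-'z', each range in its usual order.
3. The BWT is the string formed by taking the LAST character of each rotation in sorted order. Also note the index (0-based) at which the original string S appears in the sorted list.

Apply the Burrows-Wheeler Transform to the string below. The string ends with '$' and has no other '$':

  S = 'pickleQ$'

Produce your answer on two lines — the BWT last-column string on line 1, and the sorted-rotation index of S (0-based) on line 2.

All 8 rotations (rotation i = S[i:]+S[:i]):
  rot[0] = pickleQ$
  rot[1] = ickleQ$p
  rot[2] = ckleQ$pi
  rot[3] = kleQ$pic
  rot[4] = leQ$pick
  rot[5] = eQ$pickl
  rot[6] = Q$pickle
  rot[7] = $pickleQ
Sorted (with $ < everything):
  sorted[0] = $pickleQ  (last char: 'Q')
  sorted[1] = Q$pickle  (last char: 'e')
  sorted[2] = ckleQ$pi  (last char: 'i')
  sorted[3] = eQ$pickl  (last char: 'l')
  sorted[4] = ickleQ$p  (last char: 'p')
  sorted[5] = kleQ$pic  (last char: 'c')
  sorted[6] = leQ$pick  (last char: 'k')
  sorted[7] = pickleQ$  (last char: '$')
Last column: Qeilpck$
Original string S is at sorted index 7

Answer: Qeilpck$
7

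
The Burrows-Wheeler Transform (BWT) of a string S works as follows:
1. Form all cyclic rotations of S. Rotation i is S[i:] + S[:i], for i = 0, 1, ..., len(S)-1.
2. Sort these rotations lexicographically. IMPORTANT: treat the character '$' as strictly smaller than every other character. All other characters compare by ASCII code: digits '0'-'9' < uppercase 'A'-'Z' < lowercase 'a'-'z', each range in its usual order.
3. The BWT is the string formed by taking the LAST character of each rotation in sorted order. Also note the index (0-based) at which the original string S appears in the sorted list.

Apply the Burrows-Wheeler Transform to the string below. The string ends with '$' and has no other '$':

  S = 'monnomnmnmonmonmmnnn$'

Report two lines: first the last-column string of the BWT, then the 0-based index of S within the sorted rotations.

Answer: nnonmnn$nomomnmonnmmm
7

Derivation:
All 21 rotations (rotation i = S[i:]+S[:i]):
  rot[0] = monnomnmnmonmonmmnnn$
  rot[1] = onnomnmnmonmonmmnnn$m
  rot[2] = nnomnmnmonmonmmnnn$mo
  rot[3] = nomnmnmonmonmmnnn$mon
  rot[4] = omnmnmonmonmmnnn$monn
  rot[5] = mnmnmonmonmmnnn$monno
  rot[6] = nmnmonmonmmnnn$monnom
  rot[7] = mnmonmonmmnnn$monnomn
  rot[8] = nmonmonmmnnn$monnomnm
  rot[9] = monmonmmnnn$monnomnmn
  rot[10] = onmonmmnnn$monnomnmnm
  rot[11] = nmonmmnnn$monnomnmnmo
  rot[12] = monmmnnn$monnomnmnmon
  rot[13] = onmmnnn$monnomnmnmonm
  rot[14] = nmmnnn$monnomnmnmonmo
  rot[15] = mmnnn$monnomnmnmonmon
  rot[16] = mnnn$monnomnmnmonmonm
  rot[17] = nnn$monnomnmnmonmonmm
  rot[18] = nn$monnomnmnmonmonmmn
  rot[19] = n$monnomnmnmonmonmmnn
  rot[20] = $monnomnmnmonmonmmnnn
Sorted (with $ < everything):
  sorted[0] = $monnomnmnmonmonmmnnn  (last char: 'n')
  sorted[1] = mmnnn$monnomnmnmonmon  (last char: 'n')
  sorted[2] = mnmnmonmonmmnnn$monno  (last char: 'o')
  sorted[3] = mnmonmonmmnnn$monnomn  (last char: 'n')
  sorted[4] = mnnn$monnomnmnmonmonm  (last char: 'm')
  sorted[5] = monmmnnn$monnomnmnmon  (last char: 'n')
  sorted[6] = monmonmmnnn$monnomnmn  (last char: 'n')
  sorted[7] = monnomnmnmonmonmmnnn$  (last char: '$')
  sorted[8] = n$monnomnmnmonmonmmnn  (last char: 'n')
  sorted[9] = nmmnnn$monnomnmnmonmo  (last char: 'o')
  sorted[10] = nmnmonmonmmnnn$monnom  (last char: 'm')
  sorted[11] = nmonmmnnn$monnomnmnmo  (last char: 'o')
  sorted[12] = nmonmonmmnnn$monnomnm  (last char: 'm')
  sorted[13] = nn$monnomnmnmonmonmmn  (last char: 'n')
  sorted[14] = nnn$monnomnmnmonmonmm  (last char: 'm')
  sorted[15] = nnomnmnmonmonmmnnn$mo  (last char: 'o')
  sorted[16] = nomnmnmonmonmmnnn$mon  (last char: 'n')
  sorted[17] = omnmnmonmonmmnnn$monn  (last char: 'n')
  sorted[18] = onmmnnn$monnomnmnmonm  (last char: 'm')
  sorted[19] = onmonmmnnn$monnomnmnm  (last char: 'm')
  sorted[20] = onnomnmnmonmonmmnnn$m  (last char: 'm')
Last column: nnonmnn$nomomnmonnmmm
Original string S is at sorted index 7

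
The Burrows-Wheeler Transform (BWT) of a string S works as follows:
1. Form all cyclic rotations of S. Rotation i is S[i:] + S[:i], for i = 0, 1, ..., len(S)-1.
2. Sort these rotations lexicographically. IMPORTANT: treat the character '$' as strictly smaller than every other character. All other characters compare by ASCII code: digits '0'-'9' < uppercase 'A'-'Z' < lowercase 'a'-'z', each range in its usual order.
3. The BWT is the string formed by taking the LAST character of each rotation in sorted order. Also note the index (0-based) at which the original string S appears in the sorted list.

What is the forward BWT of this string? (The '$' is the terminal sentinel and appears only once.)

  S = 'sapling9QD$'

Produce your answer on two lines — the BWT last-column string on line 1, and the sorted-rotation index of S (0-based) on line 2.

All 11 rotations (rotation i = S[i:]+S[:i]):
  rot[0] = sapling9QD$
  rot[1] = apling9QD$s
  rot[2] = pling9QD$sa
  rot[3] = ling9QD$sap
  rot[4] = ing9QD$sapl
  rot[5] = ng9QD$sapli
  rot[6] = g9QD$saplin
  rot[7] = 9QD$sapling
  rot[8] = QD$sapling9
  rot[9] = D$sapling9Q
  rot[10] = $sapling9QD
Sorted (with $ < everything):
  sorted[0] = $sapling9QD  (last char: 'D')
  sorted[1] = 9QD$sapling  (last char: 'g')
  sorted[2] = D$sapling9Q  (last char: 'Q')
  sorted[3] = QD$sapling9  (last char: '9')
  sorted[4] = apling9QD$s  (last char: 's')
  sorted[5] = g9QD$saplin  (last char: 'n')
  sorted[6] = ing9QD$sapl  (last char: 'l')
  sorted[7] = ling9QD$sap  (last char: 'p')
  sorted[8] = ng9QD$sapli  (last char: 'i')
  sorted[9] = pling9QD$sa  (last char: 'a')
  sorted[10] = sapling9QD$  (last char: '$')
Last column: DgQ9snlpia$
Original string S is at sorted index 10

Answer: DgQ9snlpia$
10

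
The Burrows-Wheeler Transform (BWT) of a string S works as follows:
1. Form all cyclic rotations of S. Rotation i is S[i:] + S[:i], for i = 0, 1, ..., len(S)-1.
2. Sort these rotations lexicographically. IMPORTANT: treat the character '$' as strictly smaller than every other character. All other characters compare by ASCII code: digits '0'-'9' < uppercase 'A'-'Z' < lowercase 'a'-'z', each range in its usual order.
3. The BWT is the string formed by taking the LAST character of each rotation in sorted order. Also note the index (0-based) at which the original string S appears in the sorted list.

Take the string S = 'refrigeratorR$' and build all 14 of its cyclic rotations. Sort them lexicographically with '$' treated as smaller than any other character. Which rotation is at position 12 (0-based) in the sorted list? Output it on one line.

Answer: rigeratorR$ref

Derivation:
All 14 rotations (rotation i = S[i:]+S[:i]):
  rot[0] = refrigeratorR$
  rot[1] = efrigeratorR$r
  rot[2] = frigeratorR$re
  rot[3] = rigeratorR$ref
  rot[4] = igeratorR$refr
  rot[5] = geratorR$refri
  rot[6] = eratorR$refrig
  rot[7] = ratorR$refrige
  rot[8] = atorR$refriger
  rot[9] = torR$refrigera
  rot[10] = orR$refrigerat
  rot[11] = rR$refrigerato
  rot[12] = R$refrigerator
  rot[13] = $refrigeratorR
Sorted (with $ < everything):
  sorted[0] = $refrigeratorR
  sorted[1] = R$refrigerator
  sorted[2] = atorR$refriger
  sorted[3] = efrigeratorR$r
  sorted[4] = eratorR$refrig
  sorted[5] = frigeratorR$re
  sorted[6] = geratorR$refri
  sorted[7] = igeratorR$refr
  sorted[8] = orR$refrigerat
  sorted[9] = rR$refrigerato
  sorted[10] = ratorR$refrige
  sorted[11] = refrigeratorR$
  sorted[12] = rigeratorR$ref
  sorted[13] = torR$refrigera
sorted[12] = rigeratorR$ref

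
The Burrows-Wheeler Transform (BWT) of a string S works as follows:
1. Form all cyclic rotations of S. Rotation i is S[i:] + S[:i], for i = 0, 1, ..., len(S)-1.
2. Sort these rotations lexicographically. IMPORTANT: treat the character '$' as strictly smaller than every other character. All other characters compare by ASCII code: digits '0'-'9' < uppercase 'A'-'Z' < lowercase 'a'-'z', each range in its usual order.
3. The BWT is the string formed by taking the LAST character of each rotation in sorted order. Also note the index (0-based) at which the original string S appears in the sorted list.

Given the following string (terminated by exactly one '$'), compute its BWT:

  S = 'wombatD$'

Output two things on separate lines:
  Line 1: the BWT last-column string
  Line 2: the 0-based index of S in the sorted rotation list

Answer: Dtbmowa$
7

Derivation:
All 8 rotations (rotation i = S[i:]+S[:i]):
  rot[0] = wombatD$
  rot[1] = ombatD$w
  rot[2] = mbatD$wo
  rot[3] = batD$wom
  rot[4] = atD$womb
  rot[5] = tD$womba
  rot[6] = D$wombat
  rot[7] = $wombatD
Sorted (with $ < everything):
  sorted[0] = $wombatD  (last char: 'D')
  sorted[1] = D$wombat  (last char: 't')
  sorted[2] = atD$womb  (last char: 'b')
  sorted[3] = batD$wom  (last char: 'm')
  sorted[4] = mbatD$wo  (last char: 'o')
  sorted[5] = ombatD$w  (last char: 'w')
  sorted[6] = tD$womba  (last char: 'a')
  sorted[7] = wombatD$  (last char: '$')
Last column: Dtbmowa$
Original string S is at sorted index 7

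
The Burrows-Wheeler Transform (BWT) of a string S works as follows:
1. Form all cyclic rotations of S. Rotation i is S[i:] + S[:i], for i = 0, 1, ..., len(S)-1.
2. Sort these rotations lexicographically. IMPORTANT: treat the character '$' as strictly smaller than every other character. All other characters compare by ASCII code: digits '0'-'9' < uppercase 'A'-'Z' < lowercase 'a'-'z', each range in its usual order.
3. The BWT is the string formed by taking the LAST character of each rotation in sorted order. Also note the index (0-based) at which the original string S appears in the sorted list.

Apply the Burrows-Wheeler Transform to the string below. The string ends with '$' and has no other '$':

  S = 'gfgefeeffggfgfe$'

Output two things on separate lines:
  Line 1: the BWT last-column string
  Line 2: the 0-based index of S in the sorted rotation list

All 16 rotations (rotation i = S[i:]+S[:i]):
  rot[0] = gfgefeeffggfgfe$
  rot[1] = fgefeeffggfgfe$g
  rot[2] = gefeeffggfgfe$gf
  rot[3] = efeeffggfgfe$gfg
  rot[4] = feeffggfgfe$gfge
  rot[5] = eeffggfgfe$gfgef
  rot[6] = effggfgfe$gfgefe
  rot[7] = ffggfgfe$gfgefee
  rot[8] = fggfgfe$gfgefeef
  rot[9] = ggfgfe$gfgefeeff
  rot[10] = gfgfe$gfgefeeffg
  rot[11] = fgfe$gfgefeeffgg
  rot[12] = gfe$gfgefeeffggf
  rot[13] = fe$gfgefeeffggfg
  rot[14] = e$gfgefeeffggfgf
  rot[15] = $gfgefeeffggfgfe
Sorted (with $ < everything):
  sorted[0] = $gfgefeeffggfgfe  (last char: 'e')
  sorted[1] = e$gfgefeeffggfgf  (last char: 'f')
  sorted[2] = eeffggfgfe$gfgef  (last char: 'f')
  sorted[3] = efeeffggfgfe$gfg  (last char: 'g')
  sorted[4] = effggfgfe$gfgefe  (last char: 'e')
  sorted[5] = fe$gfgefeeffggfg  (last char: 'g')
  sorted[6] = feeffggfgfe$gfge  (last char: 'e')
  sorted[7] = ffggfgfe$gfgefee  (last char: 'e')
  sorted[8] = fgefeeffggfgfe$g  (last char: 'g')
  sorted[9] = fgfe$gfgefeeffgg  (last char: 'g')
  sorted[10] = fggfgfe$gfgefeef  (last char: 'f')
  sorted[11] = gefeeffggfgfe$gf  (last char: 'f')
  sorted[12] = gfe$gfgefeeffggf  (last char: 'f')
  sorted[13] = gfgefeeffggfgfe$  (last char: '$')
  sorted[14] = gfgfe$gfgefeeffg  (last char: 'g')
  sorted[15] = ggfgfe$gfgefeeff  (last char: 'f')
Last column: effgegeeggfff$gf
Original string S is at sorted index 13

Answer: effgegeeggfff$gf
13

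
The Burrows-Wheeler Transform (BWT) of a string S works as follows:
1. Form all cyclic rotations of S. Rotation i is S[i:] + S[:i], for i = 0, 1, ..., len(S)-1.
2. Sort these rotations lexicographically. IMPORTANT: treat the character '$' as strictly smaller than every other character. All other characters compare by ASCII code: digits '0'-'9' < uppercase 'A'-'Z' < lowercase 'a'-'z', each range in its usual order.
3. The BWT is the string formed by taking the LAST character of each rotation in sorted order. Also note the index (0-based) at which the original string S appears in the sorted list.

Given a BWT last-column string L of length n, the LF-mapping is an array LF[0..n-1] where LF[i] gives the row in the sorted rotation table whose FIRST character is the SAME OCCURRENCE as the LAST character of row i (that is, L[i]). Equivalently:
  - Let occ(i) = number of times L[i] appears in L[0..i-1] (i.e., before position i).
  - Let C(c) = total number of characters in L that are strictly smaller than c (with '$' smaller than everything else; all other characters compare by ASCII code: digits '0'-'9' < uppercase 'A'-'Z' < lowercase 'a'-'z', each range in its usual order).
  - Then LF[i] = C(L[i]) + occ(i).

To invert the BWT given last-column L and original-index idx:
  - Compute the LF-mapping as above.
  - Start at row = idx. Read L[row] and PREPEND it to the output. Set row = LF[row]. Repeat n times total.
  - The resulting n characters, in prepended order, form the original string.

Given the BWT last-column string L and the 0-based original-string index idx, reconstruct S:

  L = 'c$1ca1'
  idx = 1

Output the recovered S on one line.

Answer: 11cac$

Derivation:
LF mapping: 4 0 1 5 3 2
Walk LF starting at row 1, prepending L[row]:
  step 1: row=1, L[1]='$', prepend. Next row=LF[1]=0
  step 2: row=0, L[0]='c', prepend. Next row=LF[0]=4
  step 3: row=4, L[4]='a', prepend. Next row=LF[4]=3
  step 4: row=3, L[3]='c', prepend. Next row=LF[3]=5
  step 5: row=5, L[5]='1', prepend. Next row=LF[5]=2
  step 6: row=2, L[2]='1', prepend. Next row=LF[2]=1
Reversed output: 11cac$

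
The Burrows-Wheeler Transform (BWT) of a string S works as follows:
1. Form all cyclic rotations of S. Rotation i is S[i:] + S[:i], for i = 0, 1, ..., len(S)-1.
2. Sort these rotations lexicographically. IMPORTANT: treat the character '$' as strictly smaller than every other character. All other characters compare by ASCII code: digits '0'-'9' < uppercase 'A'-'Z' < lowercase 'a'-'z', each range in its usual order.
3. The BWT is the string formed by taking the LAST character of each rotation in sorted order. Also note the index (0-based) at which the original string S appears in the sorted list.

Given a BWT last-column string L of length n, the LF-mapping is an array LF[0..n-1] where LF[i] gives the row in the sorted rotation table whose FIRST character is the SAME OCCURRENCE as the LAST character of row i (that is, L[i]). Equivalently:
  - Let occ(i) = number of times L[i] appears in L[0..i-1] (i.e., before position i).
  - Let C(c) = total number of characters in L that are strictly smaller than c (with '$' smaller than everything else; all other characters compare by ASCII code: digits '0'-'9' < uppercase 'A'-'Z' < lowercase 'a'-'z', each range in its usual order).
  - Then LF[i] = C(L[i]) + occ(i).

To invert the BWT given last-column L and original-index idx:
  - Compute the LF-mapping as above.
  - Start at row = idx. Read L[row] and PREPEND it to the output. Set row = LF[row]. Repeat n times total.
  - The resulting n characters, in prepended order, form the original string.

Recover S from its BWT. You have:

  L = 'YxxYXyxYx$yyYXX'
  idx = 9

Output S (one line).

Answer: xXyxYYyYXyxxXY$

Derivation:
LF mapping: 4 8 9 5 1 12 10 6 11 0 13 14 7 2 3
Walk LF starting at row 9, prepending L[row]:
  step 1: row=9, L[9]='$', prepend. Next row=LF[9]=0
  step 2: row=0, L[0]='Y', prepend. Next row=LF[0]=4
  step 3: row=4, L[4]='X', prepend. Next row=LF[4]=1
  step 4: row=1, L[1]='x', prepend. Next row=LF[1]=8
  step 5: row=8, L[8]='x', prepend. Next row=LF[8]=11
  step 6: row=11, L[11]='y', prepend. Next row=LF[11]=14
  step 7: row=14, L[14]='X', prepend. Next row=LF[14]=3
  step 8: row=3, L[3]='Y', prepend. Next row=LF[3]=5
  step 9: row=5, L[5]='y', prepend. Next row=LF[5]=12
  step 10: row=12, L[12]='Y', prepend. Next row=LF[12]=7
  step 11: row=7, L[7]='Y', prepend. Next row=LF[7]=6
  step 12: row=6, L[6]='x', prepend. Next row=LF[6]=10
  step 13: row=10, L[10]='y', prepend. Next row=LF[10]=13
  step 14: row=13, L[13]='X', prepend. Next row=LF[13]=2
  step 15: row=2, L[2]='x', prepend. Next row=LF[2]=9
Reversed output: xXyxYYyYXyxxXY$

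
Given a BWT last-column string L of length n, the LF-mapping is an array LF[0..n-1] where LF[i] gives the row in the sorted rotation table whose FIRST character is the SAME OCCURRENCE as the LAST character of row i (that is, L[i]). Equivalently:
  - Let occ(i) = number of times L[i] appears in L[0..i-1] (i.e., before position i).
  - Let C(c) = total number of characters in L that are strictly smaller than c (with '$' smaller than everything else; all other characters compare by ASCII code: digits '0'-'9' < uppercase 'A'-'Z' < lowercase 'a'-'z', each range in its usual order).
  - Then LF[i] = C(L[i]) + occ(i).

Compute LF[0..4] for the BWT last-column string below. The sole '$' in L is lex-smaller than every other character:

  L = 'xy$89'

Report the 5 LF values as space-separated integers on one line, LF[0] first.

Char counts: '$':1, '8':1, '9':1, 'x':1, 'y':1
C (first-col start): C('$')=0, C('8')=1, C('9')=2, C('x')=3, C('y')=4
L[0]='x': occ=0, LF[0]=C('x')+0=3+0=3
L[1]='y': occ=0, LF[1]=C('y')+0=4+0=4
L[2]='$': occ=0, LF[2]=C('$')+0=0+0=0
L[3]='8': occ=0, LF[3]=C('8')+0=1+0=1
L[4]='9': occ=0, LF[4]=C('9')+0=2+0=2

Answer: 3 4 0 1 2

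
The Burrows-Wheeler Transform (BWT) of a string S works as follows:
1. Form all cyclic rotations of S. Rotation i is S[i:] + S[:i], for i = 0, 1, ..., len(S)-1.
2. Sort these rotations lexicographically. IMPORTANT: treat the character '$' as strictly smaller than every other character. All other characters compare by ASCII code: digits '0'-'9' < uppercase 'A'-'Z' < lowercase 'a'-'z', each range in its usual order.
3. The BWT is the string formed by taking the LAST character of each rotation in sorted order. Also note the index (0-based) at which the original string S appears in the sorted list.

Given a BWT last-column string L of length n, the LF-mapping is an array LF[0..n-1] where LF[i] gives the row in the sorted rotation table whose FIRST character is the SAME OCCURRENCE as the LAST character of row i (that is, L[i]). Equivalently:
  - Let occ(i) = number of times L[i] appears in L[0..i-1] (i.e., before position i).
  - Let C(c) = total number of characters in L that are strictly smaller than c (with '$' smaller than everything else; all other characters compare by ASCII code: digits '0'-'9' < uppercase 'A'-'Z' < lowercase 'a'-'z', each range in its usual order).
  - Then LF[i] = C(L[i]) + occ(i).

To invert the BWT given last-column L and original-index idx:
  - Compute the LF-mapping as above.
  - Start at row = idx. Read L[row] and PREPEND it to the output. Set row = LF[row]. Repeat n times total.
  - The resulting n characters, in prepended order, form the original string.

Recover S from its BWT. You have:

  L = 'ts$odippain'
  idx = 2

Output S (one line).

LF mapping: 10 9 0 6 2 3 7 8 1 4 5
Walk LF starting at row 2, prepending L[row]:
  step 1: row=2, L[2]='$', prepend. Next row=LF[2]=0
  step 2: row=0, L[0]='t', prepend. Next row=LF[0]=10
  step 3: row=10, L[10]='n', prepend. Next row=LF[10]=5
  step 4: row=5, L[5]='i', prepend. Next row=LF[5]=3
  step 5: row=3, L[3]='o', prepend. Next row=LF[3]=6
  step 6: row=6, L[6]='p', prepend. Next row=LF[6]=7
  step 7: row=7, L[7]='p', prepend. Next row=LF[7]=8
  step 8: row=8, L[8]='a', prepend. Next row=LF[8]=1
  step 9: row=1, L[1]='s', prepend. Next row=LF[1]=9
  step 10: row=9, L[9]='i', prepend. Next row=LF[9]=4
  step 11: row=4, L[4]='d', prepend. Next row=LF[4]=2
Reversed output: disappoint$

Answer: disappoint$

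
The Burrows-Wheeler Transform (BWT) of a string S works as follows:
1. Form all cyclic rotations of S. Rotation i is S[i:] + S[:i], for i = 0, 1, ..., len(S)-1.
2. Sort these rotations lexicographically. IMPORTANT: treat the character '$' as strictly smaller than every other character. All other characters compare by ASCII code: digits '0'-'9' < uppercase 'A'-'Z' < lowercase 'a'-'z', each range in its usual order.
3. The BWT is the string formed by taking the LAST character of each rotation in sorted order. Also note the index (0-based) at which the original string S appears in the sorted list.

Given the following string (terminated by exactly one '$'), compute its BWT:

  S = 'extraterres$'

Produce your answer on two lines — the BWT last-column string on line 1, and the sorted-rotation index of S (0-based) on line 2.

Answer: srtr$treeaxe
4

Derivation:
All 12 rotations (rotation i = S[i:]+S[:i]):
  rot[0] = extraterres$
  rot[1] = xtraterres$e
  rot[2] = traterres$ex
  rot[3] = raterres$ext
  rot[4] = aterres$extr
  rot[5] = terres$extra
  rot[6] = erres$extrat
  rot[7] = rres$extrate
  rot[8] = res$extrater
  rot[9] = es$extraterr
  rot[10] = s$extraterre
  rot[11] = $extraterres
Sorted (with $ < everything):
  sorted[0] = $extraterres  (last char: 's')
  sorted[1] = aterres$extr  (last char: 'r')
  sorted[2] = erres$extrat  (last char: 't')
  sorted[3] = es$extraterr  (last char: 'r')
  sorted[4] = extraterres$  (last char: '$')
  sorted[5] = raterres$ext  (last char: 't')
  sorted[6] = res$extrater  (last char: 'r')
  sorted[7] = rres$extrate  (last char: 'e')
  sorted[8] = s$extraterre  (last char: 'e')
  sorted[9] = terres$extra  (last char: 'a')
  sorted[10] = traterres$ex  (last char: 'x')
  sorted[11] = xtraterres$e  (last char: 'e')
Last column: srtr$treeaxe
Original string S is at sorted index 4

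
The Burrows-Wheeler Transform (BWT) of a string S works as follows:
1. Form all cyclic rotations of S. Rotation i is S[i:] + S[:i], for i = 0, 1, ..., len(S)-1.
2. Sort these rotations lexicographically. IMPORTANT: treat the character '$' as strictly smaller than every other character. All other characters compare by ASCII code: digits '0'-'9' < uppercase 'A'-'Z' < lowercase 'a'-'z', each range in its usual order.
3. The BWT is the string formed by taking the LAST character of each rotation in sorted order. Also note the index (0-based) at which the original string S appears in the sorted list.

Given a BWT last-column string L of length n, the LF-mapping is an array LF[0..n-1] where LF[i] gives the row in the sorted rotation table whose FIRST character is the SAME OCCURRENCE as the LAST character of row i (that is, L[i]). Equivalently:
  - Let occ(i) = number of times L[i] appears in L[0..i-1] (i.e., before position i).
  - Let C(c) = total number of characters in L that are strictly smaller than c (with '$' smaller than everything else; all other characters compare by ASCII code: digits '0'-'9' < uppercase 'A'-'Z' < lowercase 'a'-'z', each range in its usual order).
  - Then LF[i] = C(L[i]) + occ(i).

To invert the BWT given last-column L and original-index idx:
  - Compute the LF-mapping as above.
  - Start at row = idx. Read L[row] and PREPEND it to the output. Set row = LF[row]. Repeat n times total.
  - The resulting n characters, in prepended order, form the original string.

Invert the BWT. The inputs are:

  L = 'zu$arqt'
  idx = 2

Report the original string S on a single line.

Answer: quartz$

Derivation:
LF mapping: 6 5 0 1 3 2 4
Walk LF starting at row 2, prepending L[row]:
  step 1: row=2, L[2]='$', prepend. Next row=LF[2]=0
  step 2: row=0, L[0]='z', prepend. Next row=LF[0]=6
  step 3: row=6, L[6]='t', prepend. Next row=LF[6]=4
  step 4: row=4, L[4]='r', prepend. Next row=LF[4]=3
  step 5: row=3, L[3]='a', prepend. Next row=LF[3]=1
  step 6: row=1, L[1]='u', prepend. Next row=LF[1]=5
  step 7: row=5, L[5]='q', prepend. Next row=LF[5]=2
Reversed output: quartz$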